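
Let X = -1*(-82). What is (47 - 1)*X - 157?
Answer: 3615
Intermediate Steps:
X = 82
(47 - 1)*X - 157 = (47 - 1)*82 - 157 = 46*82 - 157 = 3772 - 157 = 3615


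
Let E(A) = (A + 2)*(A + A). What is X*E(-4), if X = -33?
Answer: -528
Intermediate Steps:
E(A) = 2*A*(2 + A) (E(A) = (2 + A)*(2*A) = 2*A*(2 + A))
X*E(-4) = -66*(-4)*(2 - 4) = -66*(-4)*(-2) = -33*16 = -528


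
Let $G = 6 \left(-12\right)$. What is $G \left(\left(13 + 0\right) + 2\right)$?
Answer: $-1080$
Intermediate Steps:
$G = -72$
$G \left(\left(13 + 0\right) + 2\right) = - 72 \left(\left(13 + 0\right) + 2\right) = - 72 \left(13 + 2\right) = \left(-72\right) 15 = -1080$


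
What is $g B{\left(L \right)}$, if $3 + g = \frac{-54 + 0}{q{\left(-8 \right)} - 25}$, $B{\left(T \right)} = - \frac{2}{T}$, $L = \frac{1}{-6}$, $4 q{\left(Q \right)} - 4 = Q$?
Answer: $- \frac{144}{13} \approx -11.077$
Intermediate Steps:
$q{\left(Q \right)} = 1 + \frac{Q}{4}$
$L = - \frac{1}{6} \approx -0.16667$
$g = - \frac{12}{13}$ ($g = -3 + \frac{-54 + 0}{\left(1 + \frac{1}{4} \left(-8\right)\right) - 25} = -3 - \frac{54}{\left(1 - 2\right) - 25} = -3 - \frac{54}{-1 - 25} = -3 - \frac{54}{-26} = -3 - - \frac{27}{13} = -3 + \frac{27}{13} = - \frac{12}{13} \approx -0.92308$)
$g B{\left(L \right)} = - \frac{12 \left(- \frac{2}{- \frac{1}{6}}\right)}{13} = - \frac{12 \left(\left(-2\right) \left(-6\right)\right)}{13} = \left(- \frac{12}{13}\right) 12 = - \frac{144}{13}$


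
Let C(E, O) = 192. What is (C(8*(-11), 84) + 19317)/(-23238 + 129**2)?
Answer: -6503/2199 ≈ -2.9573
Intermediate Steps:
(C(8*(-11), 84) + 19317)/(-23238 + 129**2) = (192 + 19317)/(-23238 + 129**2) = 19509/(-23238 + 16641) = 19509/(-6597) = 19509*(-1/6597) = -6503/2199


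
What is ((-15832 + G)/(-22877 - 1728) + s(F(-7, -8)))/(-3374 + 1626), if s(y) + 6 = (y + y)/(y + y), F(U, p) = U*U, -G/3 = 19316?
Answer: 1407/1228844 ≈ 0.0011450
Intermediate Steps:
G = -57948 (G = -3*19316 = -57948)
F(U, p) = U**2
s(y) = -5 (s(y) = -6 + (y + y)/(y + y) = -6 + (2*y)/((2*y)) = -6 + (2*y)*(1/(2*y)) = -6 + 1 = -5)
((-15832 + G)/(-22877 - 1728) + s(F(-7, -8)))/(-3374 + 1626) = ((-15832 - 57948)/(-22877 - 1728) - 5)/(-3374 + 1626) = (-73780/(-24605) - 5)/(-1748) = (-73780*(-1/24605) - 5)*(-1/1748) = (2108/703 - 5)*(-1/1748) = -1407/703*(-1/1748) = 1407/1228844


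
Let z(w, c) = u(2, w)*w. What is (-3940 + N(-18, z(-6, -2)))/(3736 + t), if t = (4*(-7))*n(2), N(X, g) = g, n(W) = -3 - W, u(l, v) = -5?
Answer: -115/114 ≈ -1.0088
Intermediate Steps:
z(w, c) = -5*w
t = 140 (t = (4*(-7))*(-3 - 1*2) = -28*(-3 - 2) = -28*(-5) = 140)
(-3940 + N(-18, z(-6, -2)))/(3736 + t) = (-3940 - 5*(-6))/(3736 + 140) = (-3940 + 30)/3876 = -3910*1/3876 = -115/114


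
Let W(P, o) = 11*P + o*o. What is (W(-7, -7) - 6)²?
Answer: 1156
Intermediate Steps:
W(P, o) = o² + 11*P (W(P, o) = 11*P + o² = o² + 11*P)
(W(-7, -7) - 6)² = (((-7)² + 11*(-7)) - 6)² = ((49 - 77) - 6)² = (-28 - 6)² = (-34)² = 1156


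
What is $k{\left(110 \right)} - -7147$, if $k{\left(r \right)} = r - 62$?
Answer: $7195$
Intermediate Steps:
$k{\left(r \right)} = -62 + r$ ($k{\left(r \right)} = r - 62 = -62 + r$)
$k{\left(110 \right)} - -7147 = \left(-62 + 110\right) - -7147 = 48 + 7147 = 7195$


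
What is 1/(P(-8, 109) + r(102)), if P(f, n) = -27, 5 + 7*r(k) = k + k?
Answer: 7/10 ≈ 0.70000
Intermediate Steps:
r(k) = -5/7 + 2*k/7 (r(k) = -5/7 + (k + k)/7 = -5/7 + (2*k)/7 = -5/7 + 2*k/7)
1/(P(-8, 109) + r(102)) = 1/(-27 + (-5/7 + (2/7)*102)) = 1/(-27 + (-5/7 + 204/7)) = 1/(-27 + 199/7) = 1/(10/7) = 7/10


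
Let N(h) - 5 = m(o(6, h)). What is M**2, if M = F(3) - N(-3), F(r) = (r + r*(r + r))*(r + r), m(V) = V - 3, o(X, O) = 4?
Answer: 14400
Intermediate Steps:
m(V) = -3 + V
N(h) = 6 (N(h) = 5 + (-3 + 4) = 5 + 1 = 6)
F(r) = 2*r*(r + 2*r**2) (F(r) = (r + r*(2*r))*(2*r) = (r + 2*r**2)*(2*r) = 2*r*(r + 2*r**2))
M = 120 (M = 3**2*(2 + 4*3) - 1*6 = 9*(2 + 12) - 6 = 9*14 - 6 = 126 - 6 = 120)
M**2 = 120**2 = 14400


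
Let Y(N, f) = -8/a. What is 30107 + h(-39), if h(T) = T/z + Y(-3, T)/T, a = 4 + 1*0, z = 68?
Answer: 79842379/2652 ≈ 30106.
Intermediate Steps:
a = 4 (a = 4 + 0 = 4)
Y(N, f) = -2 (Y(N, f) = -8/4 = -8*¼ = -2)
h(T) = -2/T + T/68 (h(T) = T/68 - 2/T = -2/T + T/68)
30107 + h(-39) = 30107 + (-2/(-39) + (1/68)*(-39)) = 30107 + (-2*(-1/39) - 39/68) = 30107 + (2/39 - 39/68) = 30107 - 1385/2652 = 79842379/2652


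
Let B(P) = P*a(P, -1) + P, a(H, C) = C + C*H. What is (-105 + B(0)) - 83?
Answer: -188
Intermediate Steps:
B(P) = P + P*(-1 - P) (B(P) = P*(-(1 + P)) + P = P*(-1 - P) + P = P + P*(-1 - P))
(-105 + B(0)) - 83 = (-105 - 1*0**2) - 83 = (-105 - 1*0) - 83 = (-105 + 0) - 83 = -105 - 83 = -188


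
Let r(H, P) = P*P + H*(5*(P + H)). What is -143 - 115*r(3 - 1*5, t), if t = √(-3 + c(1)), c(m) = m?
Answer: -2213 + 1150*I*√2 ≈ -2213.0 + 1626.3*I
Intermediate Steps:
t = I*√2 (t = √(-3 + 1) = √(-2) = I*√2 ≈ 1.4142*I)
r(H, P) = P² + H*(5*H + 5*P) (r(H, P) = P² + H*(5*(H + P)) = P² + H*(5*H + 5*P))
-143 - 115*r(3 - 1*5, t) = -143 - 115*((I*√2)² + 5*(3 - 1*5)² + 5*(3 - 1*5)*(I*√2)) = -143 - 115*(-2 + 5*(3 - 5)² + 5*(3 - 5)*(I*√2)) = -143 - 115*(-2 + 5*(-2)² + 5*(-2)*(I*√2)) = -143 - 115*(-2 + 5*4 - 10*I*√2) = -143 - 115*(-2 + 20 - 10*I*√2) = -143 - 115*(18 - 10*I*√2) = -143 + (-2070 + 1150*I*√2) = -2213 + 1150*I*√2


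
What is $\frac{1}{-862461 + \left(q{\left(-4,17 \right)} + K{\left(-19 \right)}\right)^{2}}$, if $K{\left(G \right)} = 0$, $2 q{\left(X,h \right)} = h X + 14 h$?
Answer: $- \frac{1}{855236} \approx -1.1693 \cdot 10^{-6}$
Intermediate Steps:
$q{\left(X,h \right)} = 7 h + \frac{X h}{2}$ ($q{\left(X,h \right)} = \frac{h X + 14 h}{2} = \frac{X h + 14 h}{2} = \frac{14 h + X h}{2} = 7 h + \frac{X h}{2}$)
$\frac{1}{-862461 + \left(q{\left(-4,17 \right)} + K{\left(-19 \right)}\right)^{2}} = \frac{1}{-862461 + \left(\frac{1}{2} \cdot 17 \left(14 - 4\right) + 0\right)^{2}} = \frac{1}{-862461 + \left(\frac{1}{2} \cdot 17 \cdot 10 + 0\right)^{2}} = \frac{1}{-862461 + \left(85 + 0\right)^{2}} = \frac{1}{-862461 + 85^{2}} = \frac{1}{-862461 + 7225} = \frac{1}{-855236} = - \frac{1}{855236}$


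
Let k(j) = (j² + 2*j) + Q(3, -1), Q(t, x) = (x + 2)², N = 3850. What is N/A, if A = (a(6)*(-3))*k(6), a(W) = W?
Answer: -275/63 ≈ -4.3651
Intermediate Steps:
Q(t, x) = (2 + x)²
k(j) = 1 + j² + 2*j (k(j) = (j² + 2*j) + (2 - 1)² = (j² + 2*j) + 1² = (j² + 2*j) + 1 = 1 + j² + 2*j)
A = -882 (A = (6*(-3))*(1 + 6² + 2*6) = -18*(1 + 36 + 12) = -18*49 = -882)
N/A = 3850/(-882) = 3850*(-1/882) = -275/63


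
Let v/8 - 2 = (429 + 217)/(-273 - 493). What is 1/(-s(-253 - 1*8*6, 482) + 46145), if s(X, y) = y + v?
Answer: 383/17485385 ≈ 2.1904e-5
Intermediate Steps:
v = 3544/383 (v = 16 + 8*((429 + 217)/(-273 - 493)) = 16 + 8*(646/(-766)) = 16 + 8*(646*(-1/766)) = 16 + 8*(-323/383) = 16 - 2584/383 = 3544/383 ≈ 9.2533)
s(X, y) = 3544/383 + y (s(X, y) = y + 3544/383 = 3544/383 + y)
1/(-s(-253 - 1*8*6, 482) + 46145) = 1/(-(3544/383 + 482) + 46145) = 1/(-1*188150/383 + 46145) = 1/(-188150/383 + 46145) = 1/(17485385/383) = 383/17485385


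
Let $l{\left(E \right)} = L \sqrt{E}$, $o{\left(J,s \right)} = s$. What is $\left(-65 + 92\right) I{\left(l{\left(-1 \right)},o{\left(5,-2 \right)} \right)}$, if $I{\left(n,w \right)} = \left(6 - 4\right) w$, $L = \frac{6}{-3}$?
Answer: $-108$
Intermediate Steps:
$L = -2$ ($L = 6 \left(- \frac{1}{3}\right) = -2$)
$l{\left(E \right)} = - 2 \sqrt{E}$
$I{\left(n,w \right)} = 2 w$
$\left(-65 + 92\right) I{\left(l{\left(-1 \right)},o{\left(5,-2 \right)} \right)} = \left(-65 + 92\right) 2 \left(-2\right) = 27 \left(-4\right) = -108$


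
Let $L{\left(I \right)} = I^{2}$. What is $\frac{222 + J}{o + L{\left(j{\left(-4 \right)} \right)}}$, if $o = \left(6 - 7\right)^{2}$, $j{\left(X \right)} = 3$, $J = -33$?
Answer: $\frac{189}{10} \approx 18.9$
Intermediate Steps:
$o = 1$ ($o = \left(-1\right)^{2} = 1$)
$\frac{222 + J}{o + L{\left(j{\left(-4 \right)} \right)}} = \frac{222 - 33}{1 + 3^{2}} = \frac{189}{1 + 9} = \frac{189}{10}$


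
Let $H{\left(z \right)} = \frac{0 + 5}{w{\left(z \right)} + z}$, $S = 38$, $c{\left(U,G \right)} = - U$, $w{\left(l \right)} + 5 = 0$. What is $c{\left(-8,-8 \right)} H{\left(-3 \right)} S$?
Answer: $-190$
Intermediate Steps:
$w{\left(l \right)} = -5$ ($w{\left(l \right)} = -5 + 0 = -5$)
$H{\left(z \right)} = \frac{5}{-5 + z}$ ($H{\left(z \right)} = \frac{0 + 5}{-5 + z} = \frac{5}{-5 + z}$)
$c{\left(-8,-8 \right)} H{\left(-3 \right)} S = \left(-1\right) \left(-8\right) \frac{5}{-5 - 3} \cdot 38 = 8 \frac{5}{-8} \cdot 38 = 8 \cdot 5 \left(- \frac{1}{8}\right) 38 = 8 \left(- \frac{5}{8}\right) 38 = \left(-5\right) 38 = -190$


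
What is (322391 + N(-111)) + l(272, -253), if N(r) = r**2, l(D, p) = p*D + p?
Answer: 265643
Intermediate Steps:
l(D, p) = p + D*p (l(D, p) = D*p + p = p + D*p)
(322391 + N(-111)) + l(272, -253) = (322391 + (-111)**2) - 253*(1 + 272) = (322391 + 12321) - 253*273 = 334712 - 69069 = 265643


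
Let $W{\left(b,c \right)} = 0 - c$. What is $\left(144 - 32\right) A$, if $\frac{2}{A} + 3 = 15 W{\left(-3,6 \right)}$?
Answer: $- \frac{224}{93} \approx -2.4086$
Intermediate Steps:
$W{\left(b,c \right)} = - c$
$A = - \frac{2}{93}$ ($A = \frac{2}{-3 + 15 \left(\left(-1\right) 6\right)} = \frac{2}{-3 + 15 \left(-6\right)} = \frac{2}{-3 - 90} = \frac{2}{-93} = 2 \left(- \frac{1}{93}\right) = - \frac{2}{93} \approx -0.021505$)
$\left(144 - 32\right) A = \left(144 - 32\right) \left(- \frac{2}{93}\right) = 112 \left(- \frac{2}{93}\right) = - \frac{224}{93}$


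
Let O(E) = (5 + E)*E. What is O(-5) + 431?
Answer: 431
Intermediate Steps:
O(E) = E*(5 + E)
O(-5) + 431 = -5*(5 - 5) + 431 = -5*0 + 431 = 0 + 431 = 431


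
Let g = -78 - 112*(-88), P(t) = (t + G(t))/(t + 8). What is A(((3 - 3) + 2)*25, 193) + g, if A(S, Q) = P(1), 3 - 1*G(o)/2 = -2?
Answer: 88013/9 ≈ 9779.2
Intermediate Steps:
G(o) = 10 (G(o) = 6 - 2*(-2) = 6 + 4 = 10)
P(t) = (10 + t)/(8 + t) (P(t) = (t + 10)/(t + 8) = (10 + t)/(8 + t))
A(S, Q) = 11/9 (A(S, Q) = (10 + 1)/(8 + 1) = 11/9)
g = 9778 (g = -78 + 9856 = 9778)
A(((3 - 3) + 2)*25, 193) + g = 11/9 + 9778 = 88013/9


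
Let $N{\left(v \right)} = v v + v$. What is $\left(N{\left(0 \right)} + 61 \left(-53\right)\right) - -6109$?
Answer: $2876$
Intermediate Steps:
$N{\left(v \right)} = v + v^{2}$ ($N{\left(v \right)} = v^{2} + v = v + v^{2}$)
$\left(N{\left(0 \right)} + 61 \left(-53\right)\right) - -6109 = \left(0 \left(1 + 0\right) + 61 \left(-53\right)\right) - -6109 = \left(0 \cdot 1 - 3233\right) + 6109 = \left(0 - 3233\right) + 6109 = -3233 + 6109 = 2876$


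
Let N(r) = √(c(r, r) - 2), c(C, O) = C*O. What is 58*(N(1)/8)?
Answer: 29*I/4 ≈ 7.25*I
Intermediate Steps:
N(r) = √(-2 + r²) (N(r) = √(r*r - 2) = √(r² - 2) = √(-2 + r²))
58*(N(1)/8) = 58*(√(-2 + 1²)/8) = 58*(√(-2 + 1)*(⅛)) = 58*(√(-1)*(⅛)) = 58*(I*(⅛)) = 58*(I/8) = 29*I/4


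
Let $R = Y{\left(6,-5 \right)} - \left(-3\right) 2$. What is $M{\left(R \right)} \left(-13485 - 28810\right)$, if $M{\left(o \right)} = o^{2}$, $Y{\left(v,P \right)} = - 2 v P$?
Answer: $-184237020$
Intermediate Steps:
$Y{\left(v,P \right)} = - 2 P v$
$R = 66$ ($R = \left(-2\right) \left(-5\right) 6 - \left(-3\right) 2 = 60 - -6 = 60 + 6 = 66$)
$M{\left(R \right)} \left(-13485 - 28810\right) = 66^{2} \left(-13485 - 28810\right) = 4356 \left(-13485 - 28810\right) = 4356 \left(-42295\right) = -184237020$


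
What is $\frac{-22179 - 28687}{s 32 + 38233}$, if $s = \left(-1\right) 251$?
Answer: $- \frac{50866}{30201} \approx -1.6842$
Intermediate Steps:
$s = -251$
$\frac{-22179 - 28687}{s 32 + 38233} = \frac{-22179 - 28687}{\left(-251\right) 32 + 38233} = - \frac{50866}{-8032 + 38233} = - \frac{50866}{30201}$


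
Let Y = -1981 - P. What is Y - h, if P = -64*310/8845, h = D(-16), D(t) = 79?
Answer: -3640172/1769 ≈ -2057.8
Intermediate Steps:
h = 79
P = -3968/1769 (P = -19840*1/8845 = -3968/1769 ≈ -2.2431)
Y = -3500421/1769 (Y = -1981 - 1*(-3968/1769) = -1981 + 3968/1769 = -3500421/1769 ≈ -1978.8)
Y - h = -3500421/1769 - 1*79 = -3500421/1769 - 79 = -3640172/1769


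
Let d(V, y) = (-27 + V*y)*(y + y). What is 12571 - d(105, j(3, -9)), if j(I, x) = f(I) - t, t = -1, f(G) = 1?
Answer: 11839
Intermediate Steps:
j(I, x) = 2 (j(I, x) = 1 - 1*(-1) = 1 + 1 = 2)
d(V, y) = 2*y*(-27 + V*y) (d(V, y) = (-27 + V*y)*(2*y) = 2*y*(-27 + V*y))
12571 - d(105, j(3, -9)) = 12571 - 2*2*(-27 + 105*2) = 12571 - 2*2*(-27 + 210) = 12571 - 2*2*183 = 12571 - 1*732 = 12571 - 732 = 11839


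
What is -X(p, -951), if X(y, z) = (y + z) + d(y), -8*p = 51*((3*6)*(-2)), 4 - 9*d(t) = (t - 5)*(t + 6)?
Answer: 237437/36 ≈ 6595.5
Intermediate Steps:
d(t) = 4/9 - (-5 + t)*(6 + t)/9 (d(t) = 4/9 - (t - 5)*(t + 6)/9 = 4/9 - (-5 + t)*(6 + t)/9)
p = 459/2 (p = -51*(3*6)*(-2)/8 = -51*18*(-2)/8 = -51*(-36)/8 = -1/8*(-1836) = 459/2 ≈ 229.50)
X(y, z) = 34/9 + z - y**2/9 + 8*y/9 (X(y, z) = (y + z) + (34/9 - y/9 - y**2/9) = 34/9 + z - y**2/9 + 8*y/9)
-X(p, -951) = -(34/9 - 951 - (459/2)**2/9 + (8/9)*(459/2)) = -(34/9 - 951 - 1/9*210681/4 + 204) = -(34/9 - 951 - 23409/4 + 204) = -1*(-237437/36) = 237437/36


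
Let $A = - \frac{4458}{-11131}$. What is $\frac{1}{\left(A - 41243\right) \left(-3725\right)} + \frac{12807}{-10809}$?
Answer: $- \frac{2433388147309794}{2053759087121875} \approx -1.1848$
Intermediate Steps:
$A = \frac{4458}{11131}$ ($A = \left(-4458\right) \left(- \frac{1}{11131}\right) = \frac{4458}{11131} \approx 0.4005$)
$\frac{1}{\left(A - 41243\right) \left(-3725\right)} + \frac{12807}{-10809} = \frac{1}{\left(\frac{4458}{11131} - 41243\right) \left(-3725\right)} + \frac{12807}{-10809} = \frac{1}{- \frac{459071375}{11131}} \left(- \frac{1}{3725}\right) + 12807 \left(- \frac{1}{10809}\right) = \left(- \frac{11131}{459071375}\right) \left(- \frac{1}{3725}\right) - \frac{1423}{1201} = \frac{11131}{1710040871875} - \frac{1423}{1201} = - \frac{2433388147309794}{2053759087121875}$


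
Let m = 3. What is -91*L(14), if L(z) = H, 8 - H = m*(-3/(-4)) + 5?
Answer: -273/4 ≈ -68.250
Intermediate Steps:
H = ¾ (H = 8 - (3*(-3/(-4)) + 5) = 8 - (3*(-3*(-¼)) + 5) = 8 - (3*(¾) + 5) = 8 - (9/4 + 5) = 8 - 1*29/4 = 8 - 29/4 = ¾ ≈ 0.75000)
L(z) = ¾
-91*L(14) = -91*¾ = -273/4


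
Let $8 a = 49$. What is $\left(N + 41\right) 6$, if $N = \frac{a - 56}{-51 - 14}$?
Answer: $\frac{65157}{260} \approx 250.6$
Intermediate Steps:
$a = \frac{49}{8}$ ($a = \frac{1}{8} \cdot 49 = \frac{49}{8} \approx 6.125$)
$N = \frac{399}{520}$ ($N = \frac{\frac{49}{8} - 56}{-51 - 14} = - \frac{399}{8 \left(-65\right)} = \left(- \frac{399}{8}\right) \left(- \frac{1}{65}\right) = \frac{399}{520} \approx 0.76731$)
$\left(N + 41\right) 6 = \left(\frac{399}{520} + 41\right) 6 = \frac{21719}{520} \cdot 6 = \frac{65157}{260}$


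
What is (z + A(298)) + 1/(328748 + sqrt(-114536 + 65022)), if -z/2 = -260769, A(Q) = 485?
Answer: 28208895387778081/54037648509 - I*sqrt(49514)/108075297018 ≈ 5.2202e+5 - 2.0589e-9*I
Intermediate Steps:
z = 521538 (z = -2*(-260769) = 521538)
(z + A(298)) + 1/(328748 + sqrt(-114536 + 65022)) = (521538 + 485) + 1/(328748 + sqrt(-114536 + 65022)) = 522023 + 1/(328748 + sqrt(-49514)) = 522023 + 1/(328748 + I*sqrt(49514))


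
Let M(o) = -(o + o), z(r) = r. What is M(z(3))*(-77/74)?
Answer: 231/37 ≈ 6.2432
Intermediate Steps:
M(o) = -2*o
M(z(3))*(-77/74) = (-2*3)*(-77/74) = -(-462)/74 = -6*(-77/74) = 231/37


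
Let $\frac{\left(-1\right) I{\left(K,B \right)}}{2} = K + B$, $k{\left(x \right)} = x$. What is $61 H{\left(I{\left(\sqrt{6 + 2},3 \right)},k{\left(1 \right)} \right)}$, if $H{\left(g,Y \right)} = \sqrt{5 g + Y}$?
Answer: $61 \sqrt{-29 - 20 \sqrt{2}} \approx 461.69 i$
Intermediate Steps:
$I{\left(K,B \right)} = - 2 B - 2 K$ ($I{\left(K,B \right)} = - 2 \left(K + B\right) = - 2 \left(B + K\right) = - 2 B - 2 K$)
$H{\left(g,Y \right)} = \sqrt{Y + 5 g}$
$61 H{\left(I{\left(\sqrt{6 + 2},3 \right)},k{\left(1 \right)} \right)} = 61 \sqrt{1 + 5 \left(\left(-2\right) 3 - 2 \sqrt{6 + 2}\right)} = 61 \sqrt{1 + 5 \left(-6 - 2 \sqrt{8}\right)} = 61 \sqrt{1 + 5 \left(-6 - 2 \cdot 2 \sqrt{2}\right)} = 61 \sqrt{1 + 5 \left(-6 - 4 \sqrt{2}\right)} = 61 \sqrt{1 - \left(30 + 20 \sqrt{2}\right)} = 61 \sqrt{-29 - 20 \sqrt{2}}$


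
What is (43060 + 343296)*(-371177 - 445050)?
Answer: -315354198812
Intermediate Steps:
(43060 + 343296)*(-371177 - 445050) = 386356*(-816227) = -315354198812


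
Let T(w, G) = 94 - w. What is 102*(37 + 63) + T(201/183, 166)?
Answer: 627867/61 ≈ 10293.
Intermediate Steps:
102*(37 + 63) + T(201/183, 166) = 102*(37 + 63) + (94 - 201/183) = 102*100 + (94 - 201/183) = 10200 + (94 - 1*67/61) = 10200 + (94 - 67/61) = 10200 + 5667/61 = 627867/61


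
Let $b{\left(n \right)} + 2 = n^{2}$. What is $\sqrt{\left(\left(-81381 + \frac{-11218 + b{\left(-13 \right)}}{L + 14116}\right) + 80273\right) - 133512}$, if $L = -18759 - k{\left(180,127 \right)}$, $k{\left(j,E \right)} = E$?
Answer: $\frac{i \sqrt{340326964970}}{1590} \approx 366.9 i$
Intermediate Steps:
$b{\left(n \right)} = -2 + n^{2}$
$L = -18886$ ($L = -18759 - 127 = -18886$)
$\sqrt{\left(\left(-81381 + \frac{-11218 + b{\left(-13 \right)}}{L + 14116}\right) + 80273\right) - 133512} = \sqrt{\left(\left(-81381 + \frac{-11218 - \left(2 - \left(-13\right)^{2}\right)}{-18886 + 14116}\right) + 80273\right) - 133512} = \sqrt{\left(\left(-81381 + \frac{-11218 + \left(-2 + 169\right)}{-4770}\right) + 80273\right) - 133512} = \sqrt{\left(\left(-81381 + \left(-11218 + 167\right) \left(- \frac{1}{4770}\right)\right) + 80273\right) - 133512} = \sqrt{\left(\left(-81381 - - \frac{11051}{4770}\right) + 80273\right) - 133512} = \sqrt{\left(\left(-81381 + \frac{11051}{4770}\right) + 80273\right) - 133512} = \sqrt{\left(- \frac{388176319}{4770} + 80273\right) - 133512} = \sqrt{- \frac{5274109}{4770} - 133512} = \sqrt{- \frac{642126349}{4770}} = \frac{i \sqrt{340326964970}}{1590}$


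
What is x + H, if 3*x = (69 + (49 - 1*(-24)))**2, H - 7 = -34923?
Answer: -84584/3 ≈ -28195.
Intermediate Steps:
H = -34916 (H = 7 - 34923 = -34916)
x = 20164/3 (x = (69 + (49 - 1*(-24)))**2/3 = (69 + (49 + 24))**2/3 = (69 + 73)**2/3 = (1/3)*142**2 = (1/3)*20164 = 20164/3 ≈ 6721.3)
x + H = 20164/3 - 34916 = -84584/3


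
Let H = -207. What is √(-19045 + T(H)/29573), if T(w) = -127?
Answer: 6*I*√462667869766/29573 ≈ 138.0*I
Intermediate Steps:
√(-19045 + T(H)/29573) = √(-19045 - 127/29573) = √(-563217912/29573) = 6*I*√462667869766/29573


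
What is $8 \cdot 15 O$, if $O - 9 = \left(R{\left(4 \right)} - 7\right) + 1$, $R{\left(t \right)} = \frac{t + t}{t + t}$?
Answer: $480$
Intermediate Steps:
$R{\left(t \right)} = 1$ ($R{\left(t \right)} = \frac{2 t}{2 t} = 2 t \frac{1}{2 t} = 1$)
$O = 4$ ($O = 9 + \left(\left(1 - 7\right) + 1\right) = 9 + \left(-6 + 1\right) = 9 - 5 = 4$)
$8 \cdot 15 O = 8 \cdot 15 \cdot 4 = 120 \cdot 4 = 480$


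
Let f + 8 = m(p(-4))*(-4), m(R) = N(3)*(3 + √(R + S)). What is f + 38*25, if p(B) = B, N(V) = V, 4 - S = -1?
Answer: 894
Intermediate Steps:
S = 5 (S = 4 - 1*(-1) = 4 + 1 = 5)
m(R) = 9 + 3*√(5 + R) (m(R) = 3*(3 + √(R + 5)) = 3*(3 + √(5 + R)) = 9 + 3*√(5 + R))
f = -56 (f = -8 + (9 + 3*√(5 - 4))*(-4) = -8 + (9 + 3*√1)*(-4) = -8 + (9 + 3*1)*(-4) = -8 + (9 + 3)*(-4) = -8 + 12*(-4) = -8 - 48 = -56)
f + 38*25 = -56 + 38*25 = -56 + 950 = 894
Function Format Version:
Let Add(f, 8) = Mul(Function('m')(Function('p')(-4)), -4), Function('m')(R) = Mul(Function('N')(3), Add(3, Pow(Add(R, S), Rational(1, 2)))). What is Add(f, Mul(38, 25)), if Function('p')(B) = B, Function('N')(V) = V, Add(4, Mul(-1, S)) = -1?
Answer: 894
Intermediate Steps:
S = 5 (S = Add(4, Mul(-1, -1)) = Add(4, 1) = 5)
Function('m')(R) = Add(9, Mul(3, Pow(Add(5, R), Rational(1, 2)))) (Function('m')(R) = Mul(3, Add(3, Pow(Add(R, 5), Rational(1, 2)))) = Mul(3, Add(3, Pow(Add(5, R), Rational(1, 2)))) = Add(9, Mul(3, Pow(Add(5, R), Rational(1, 2)))))
f = -56 (f = Add(-8, Mul(Add(9, Mul(3, Pow(Add(5, -4), Rational(1, 2)))), -4)) = Add(-8, Mul(Add(9, Mul(3, Pow(1, Rational(1, 2)))), -4)) = Add(-8, Mul(Add(9, Mul(3, 1)), -4)) = Add(-8, Mul(Add(9, 3), -4)) = Add(-8, Mul(12, -4)) = Add(-8, -48) = -56)
Add(f, Mul(38, 25)) = Add(-56, Mul(38, 25)) = Add(-56, 950) = 894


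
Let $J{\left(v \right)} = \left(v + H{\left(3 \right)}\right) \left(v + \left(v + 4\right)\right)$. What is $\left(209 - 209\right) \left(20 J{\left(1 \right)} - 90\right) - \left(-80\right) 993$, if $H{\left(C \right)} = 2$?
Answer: $79440$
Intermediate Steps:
$J{\left(v \right)} = \left(2 + v\right) \left(4 + 2 v\right)$ ($J{\left(v \right)} = \left(v + 2\right) \left(v + \left(v + 4\right)\right) = \left(2 + v\right) \left(v + \left(4 + v\right)\right) = \left(2 + v\right) \left(4 + 2 v\right)$)
$\left(209 - 209\right) \left(20 J{\left(1 \right)} - 90\right) - \left(-80\right) 993 = \left(209 - 209\right) \left(20 \left(8 + 2 \cdot 1^{2} + 8 \cdot 1\right) - 90\right) - \left(-80\right) 993 = 0 \left(20 \left(8 + 2 \cdot 1 + 8\right) - 90\right) - -79440 = 0 \left(20 \left(8 + 2 + 8\right) - 90\right) + 79440 = 0 \left(20 \cdot 18 - 90\right) + 79440 = 0 \left(360 - 90\right) + 79440 = 0 \cdot 270 + 79440 = 0 + 79440 = 79440$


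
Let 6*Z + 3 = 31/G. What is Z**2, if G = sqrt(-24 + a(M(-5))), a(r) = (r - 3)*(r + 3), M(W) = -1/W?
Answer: -16609/29664 + 155*I*sqrt(206)/2472 ≈ -0.5599 + 0.89995*I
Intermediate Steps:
a(r) = (-3 + r)*(3 + r)
G = 2*I*sqrt(206)/5 (G = sqrt(-24 + (-9 + (-1/(-5))**2)) = sqrt(-24 + (-9 + (-1*(-1/5))**2)) = sqrt(-24 + (-9 + (1/5)**2)) = sqrt(-24 + (-9 + 1/25)) = sqrt(-24 - 224/25) = sqrt(-824/25) = 2*I*sqrt(206)/5 ≈ 5.7411*I)
Z = -1/2 - 155*I*sqrt(206)/2472 (Z = -1/2 + (31/((2*I*sqrt(206)/5)))/6 = -1/2 + (31*(-5*I*sqrt(206)/412))/6 = -1/2 + (-155*I*sqrt(206)/412)/6 = -1/2 - 155*I*sqrt(206)/2472 ≈ -0.5 - 0.89995*I)
Z**2 = (-1/2 - 155*I*sqrt(206)/2472)**2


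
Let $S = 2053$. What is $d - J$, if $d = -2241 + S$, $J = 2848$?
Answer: $-3036$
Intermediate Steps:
$d = -188$ ($d = -2241 + 2053 = -188$)
$d - J = -188 - 2848 = -3036$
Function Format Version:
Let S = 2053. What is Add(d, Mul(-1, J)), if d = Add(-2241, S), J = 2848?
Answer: -3036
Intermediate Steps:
d = -188 (d = Add(-2241, 2053) = -188)
Add(d, Mul(-1, J)) = Add(-188, Mul(-1, 2848)) = Add(-188, -2848) = -3036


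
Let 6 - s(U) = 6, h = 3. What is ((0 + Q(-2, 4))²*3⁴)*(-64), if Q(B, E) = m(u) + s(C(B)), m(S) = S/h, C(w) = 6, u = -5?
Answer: -14400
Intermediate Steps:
s(U) = 0 (s(U) = 6 - 1*6 = 6 - 6 = 0)
m(S) = S/3
Q(B, E) = -5/3 (Q(B, E) = (⅓)*(-5) + 0 = -5/3 + 0 = -5/3)
((0 + Q(-2, 4))²*3⁴)*(-64) = ((0 - 5/3)²*3⁴)*(-64) = ((-5/3)²*81)*(-64) = ((25/9)*81)*(-64) = 225*(-64) = -14400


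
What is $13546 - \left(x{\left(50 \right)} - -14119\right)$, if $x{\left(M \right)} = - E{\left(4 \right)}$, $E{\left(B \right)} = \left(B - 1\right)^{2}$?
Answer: $-564$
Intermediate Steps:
$E{\left(B \right)} = \left(-1 + B\right)^{2}$
$x{\left(M \right)} = -9$ ($x{\left(M \right)} = - \left(-1 + 4\right)^{2} = - 3^{2} = \left(-1\right) 9 = -9$)
$13546 - \left(x{\left(50 \right)} - -14119\right) = 13546 - \left(-9 - -14119\right) = 13546 - \left(-9 + 14119\right) = 13546 - 14110 = -564$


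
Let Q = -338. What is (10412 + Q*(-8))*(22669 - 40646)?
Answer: -235786332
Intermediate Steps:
(10412 + Q*(-8))*(22669 - 40646) = (10412 - 338*(-8))*(22669 - 40646) = (10412 + 2704)*(-17977) = 13116*(-17977) = -235786332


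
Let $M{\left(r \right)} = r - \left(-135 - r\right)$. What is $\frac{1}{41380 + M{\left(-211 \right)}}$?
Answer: $\frac{1}{41093} \approx 2.4335 \cdot 10^{-5}$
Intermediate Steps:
$M{\left(r \right)} = 135 + 2 r$ ($M{\left(r \right)} = r + \left(107 + \left(28 + r\right)\right) = r + \left(135 + r\right) = 135 + 2 r$)
$\frac{1}{41380 + M{\left(-211 \right)}} = \frac{1}{41380 + \left(135 + 2 \left(-211\right)\right)} = \frac{1}{41380 + \left(135 - 422\right)} = \frac{1}{41380 - 287} = \frac{1}{41093}$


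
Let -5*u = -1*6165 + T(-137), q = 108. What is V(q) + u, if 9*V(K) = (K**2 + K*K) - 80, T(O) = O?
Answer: 172958/45 ≈ 3843.5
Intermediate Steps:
V(K) = -80/9 + 2*K**2/9 (V(K) = ((K**2 + K*K) - 80)/9 = ((K**2 + K**2) - 80)/9 = (2*K**2 - 80)/9 = (-80 + 2*K**2)/9 = -80/9 + 2*K**2/9)
u = 6302/5 (u = -(-1*6165 - 137)/5 = -(-6165 - 137)/5 = -1/5*(-6302) = 6302/5 ≈ 1260.4)
V(q) + u = (-80/9 + (2/9)*108**2) + 6302/5 = (-80/9 + (2/9)*11664) + 6302/5 = (-80/9 + 2592) + 6302/5 = 23248/9 + 6302/5 = 172958/45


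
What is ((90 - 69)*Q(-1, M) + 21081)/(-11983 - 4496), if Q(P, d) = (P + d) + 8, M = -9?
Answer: -7013/5493 ≈ -1.2767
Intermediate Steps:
Q(P, d) = 8 + P + d
((90 - 69)*Q(-1, M) + 21081)/(-11983 - 4496) = ((90 - 69)*(8 - 1 - 9) + 21081)/(-11983 - 4496) = (21*(-2) + 21081)/(-16479) = (-42 + 21081)*(-1/16479) = 21039*(-1/16479) = -7013/5493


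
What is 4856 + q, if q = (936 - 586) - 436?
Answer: 4770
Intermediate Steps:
q = -86 (q = 350 - 436 = -86)
4856 + q = 4856 - 86 = 4770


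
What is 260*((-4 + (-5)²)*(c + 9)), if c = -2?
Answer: 38220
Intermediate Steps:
260*((-4 + (-5)²)*(c + 9)) = 260*((-4 + (-5)²)*(-2 + 9)) = 260*((-4 + 25)*7) = 260*(21*7) = 260*147 = 38220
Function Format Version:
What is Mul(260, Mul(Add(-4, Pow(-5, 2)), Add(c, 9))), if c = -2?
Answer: 38220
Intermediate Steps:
Mul(260, Mul(Add(-4, Pow(-5, 2)), Add(c, 9))) = Mul(260, Mul(Add(-4, Pow(-5, 2)), Add(-2, 9))) = Mul(260, Mul(Add(-4, 25), 7)) = Mul(260, Mul(21, 7)) = Mul(260, 147) = 38220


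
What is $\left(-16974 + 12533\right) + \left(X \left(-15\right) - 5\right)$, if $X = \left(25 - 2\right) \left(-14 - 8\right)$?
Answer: $3144$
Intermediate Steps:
$X = -506$ ($X = 23 \left(-22\right) = -506$)
$\left(-16974 + 12533\right) + \left(X \left(-15\right) - 5\right) = \left(-16974 + 12533\right) - -7585 = -4441 + \left(7590 - 5\right) = -4441 + 7585 = 3144$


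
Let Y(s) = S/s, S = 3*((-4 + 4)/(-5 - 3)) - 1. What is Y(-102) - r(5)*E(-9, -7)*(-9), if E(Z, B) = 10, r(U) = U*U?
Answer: 229501/102 ≈ 2250.0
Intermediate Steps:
r(U) = U²
S = -1 (S = 3*(0/(-8)) - 1 = 3*(0*(-⅛)) - 1 = 3*0 - 1 = 0 - 1 = -1)
Y(s) = -1/s
Y(-102) - r(5)*E(-9, -7)*(-9) = -1/(-102) - 5²*10*(-9) = -1*(-1/102) - 25*10*(-9) = 1/102 - 250*(-9) = 1/102 - 1*(-2250) = 1/102 + 2250 = 229501/102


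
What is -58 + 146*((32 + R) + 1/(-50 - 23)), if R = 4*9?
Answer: 9868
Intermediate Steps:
R = 36
-58 + 146*((32 + R) + 1/(-50 - 23)) = -58 + 146*((32 + 36) + 1/(-50 - 23)) = -58 + 146*(68 + 1/(-73)) = -58 + 146*(68 - 1/73) = -58 + 146*(4963/73) = -58 + 9926 = 9868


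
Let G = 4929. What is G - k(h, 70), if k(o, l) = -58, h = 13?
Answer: 4987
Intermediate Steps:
G - k(h, 70) = 4929 - 1*(-58) = 4929 + 58 = 4987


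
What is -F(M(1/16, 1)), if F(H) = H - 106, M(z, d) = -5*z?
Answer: 1701/16 ≈ 106.31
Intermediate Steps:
F(H) = -106 + H
-F(M(1/16, 1)) = -(-106 - 5/16) = -1*(-1701/16) = 1701/16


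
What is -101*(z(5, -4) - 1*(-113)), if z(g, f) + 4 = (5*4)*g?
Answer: -21109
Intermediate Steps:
z(g, f) = -4 + 20*g (z(g, f) = -4 + (5*4)*g = -4 + 20*g)
-101*(z(5, -4) - 1*(-113)) = -101*((-4 + 20*5) - 1*(-113)) = -101*((-4 + 100) + 113) = -101*(96 + 113) = -101*209 = -21109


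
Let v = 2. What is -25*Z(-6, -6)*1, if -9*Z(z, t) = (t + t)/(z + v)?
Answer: 25/3 ≈ 8.3333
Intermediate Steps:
Z(z, t) = -2*t/(9*(2 + z)) (Z(z, t) = -(t + t)/(9*(z + 2)) = -2*t/(9*(2 + z)))
-25*Z(-6, -6)*1 = -(-50)*(-6)/(18 + 9*(-6))*1 = -(-50)*(-6)/(18 - 54)*1 = -(-50)*(-6)/(-36)*1 = -(-50)*(-6)*(-1)/36*1 = -25*(-⅓)*1 = (25/3)*1 = 25/3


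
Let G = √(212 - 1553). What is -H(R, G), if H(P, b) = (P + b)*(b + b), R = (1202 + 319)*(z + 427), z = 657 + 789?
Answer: 2682 - 17092998*I*√149 ≈ 2682.0 - 2.0865e+8*I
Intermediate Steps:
z = 1446
G = 3*I*√149 (G = √(-1341) = 3*I*√149 ≈ 36.62*I)
R = 2848833 (R = (1202 + 319)*(1446 + 427) = 1521*1873 = 2848833)
H(P, b) = 2*b*(P + b) (H(P, b) = (P + b)*(2*b) = 2*b*(P + b))
-H(R, G) = -2*3*I*√149*(2848833 + 3*I*√149) = -6*I*√149*(2848833 + 3*I*√149)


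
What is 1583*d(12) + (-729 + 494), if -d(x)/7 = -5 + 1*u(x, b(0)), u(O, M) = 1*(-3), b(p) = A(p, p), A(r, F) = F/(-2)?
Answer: 88413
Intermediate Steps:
A(r, F) = -F/2 (A(r, F) = F*(-½) = -F/2)
b(p) = -p/2
u(O, M) = -3
d(x) = 56 (d(x) = -7*(-5 + 1*(-3)) = -7*(-5 - 3) = -7*(-8) = 56)
1583*d(12) + (-729 + 494) = 1583*56 + (-729 + 494) = 88648 - 235 = 88413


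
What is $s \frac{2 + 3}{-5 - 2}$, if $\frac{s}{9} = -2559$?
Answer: $\frac{115155}{7} \approx 16451.0$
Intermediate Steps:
$s = -23031$ ($s = 9 \left(-2559\right) = -23031$)
$s \frac{2 + 3}{-5 - 2} = - 23031 \frac{2 + 3}{-5 - 2} = - 23031 \frac{5}{-7} = - 23031 \cdot 5 \left(- \frac{1}{7}\right) = \left(-23031\right) \left(- \frac{5}{7}\right) = \frac{115155}{7}$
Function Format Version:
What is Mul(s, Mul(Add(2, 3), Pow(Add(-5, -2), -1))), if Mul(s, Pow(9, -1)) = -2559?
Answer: Rational(115155, 7) ≈ 16451.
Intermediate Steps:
s = -23031 (s = Mul(9, -2559) = -23031)
Mul(s, Mul(Add(2, 3), Pow(Add(-5, -2), -1))) = Mul(-23031, Mul(Add(2, 3), Pow(Add(-5, -2), -1))) = Mul(-23031, Mul(5, Pow(-7, -1))) = Mul(-23031, Mul(5, Rational(-1, 7))) = Mul(-23031, Rational(-5, 7)) = Rational(115155, 7)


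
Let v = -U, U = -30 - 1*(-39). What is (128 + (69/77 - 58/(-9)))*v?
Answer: -93791/77 ≈ -1218.1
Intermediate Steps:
U = 9 (U = -30 + 39 = 9)
v = -9 (v = -1*9 = -9)
(128 + (69/77 - 58/(-9)))*v = (128 + (69/77 - 58/(-9)))*(-9) = (128 + (69*(1/77) - 58*(-1/9)))*(-9) = (128 + (69/77 + 58/9))*(-9) = (128 + 5087/693)*(-9) = (93791/693)*(-9) = -93791/77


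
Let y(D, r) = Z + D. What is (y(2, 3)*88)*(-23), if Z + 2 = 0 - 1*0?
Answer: 0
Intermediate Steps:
Z = -2 (Z = -2 + (0 - 1*0) = -2 + (0 + 0) = -2 + 0 = -2)
y(D, r) = -2 + D
(y(2, 3)*88)*(-23) = ((-2 + 2)*88)*(-23) = (0*88)*(-23) = 0*(-23) = 0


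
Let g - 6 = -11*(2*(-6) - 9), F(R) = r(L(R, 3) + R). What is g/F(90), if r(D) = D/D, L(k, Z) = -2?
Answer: 237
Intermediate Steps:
r(D) = 1
F(R) = 1
g = 237 (g = 6 - 11*(2*(-6) - 9) = 6 - 11*(-12 - 9) = 6 - 11*(-21) = 6 + 231 = 237)
g/F(90) = 237/1 = 237*1 = 237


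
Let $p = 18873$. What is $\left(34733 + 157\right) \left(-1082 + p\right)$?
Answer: $620727990$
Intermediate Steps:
$\left(34733 + 157\right) \left(-1082 + p\right) = \left(34733 + 157\right) \left(-1082 + 18873\right) = 34890 \cdot 17791 = 620727990$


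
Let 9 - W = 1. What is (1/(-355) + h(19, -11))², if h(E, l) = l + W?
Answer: 1136356/126025 ≈ 9.0169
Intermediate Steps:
W = 8 (W = 9 - 1*1 = 9 - 1 = 8)
h(E, l) = 8 + l (h(E, l) = l + 8 = 8 + l)
(1/(-355) + h(19, -11))² = (1/(-355) + (8 - 11))² = (-1/355 - 3)² = (-1066/355)² = 1136356/126025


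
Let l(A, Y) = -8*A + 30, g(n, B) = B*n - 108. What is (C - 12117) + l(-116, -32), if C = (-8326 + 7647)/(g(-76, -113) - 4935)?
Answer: -39559334/3545 ≈ -11159.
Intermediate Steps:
g(n, B) = -108 + B*n
l(A, Y) = 30 - 8*A
C = -679/3545 (C = (-8326 + 7647)/((-108 - 113*(-76)) - 4935) = -679/((-108 + 8588) - 4935) = -679/(8480 - 4935) = -679/3545 ≈ -0.19154)
(C - 12117) + l(-116, -32) = (-679/3545 - 12117) + (30 - 8*(-116)) = -42955444/3545 + (30 + 928) = -42955444/3545 + 958 = -39559334/3545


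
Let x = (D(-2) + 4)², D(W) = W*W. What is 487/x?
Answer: 487/64 ≈ 7.6094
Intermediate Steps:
D(W) = W²
x = 64 (x = ((-2)² + 4)² = (4 + 4)² = 8² = 64)
487/x = 487/64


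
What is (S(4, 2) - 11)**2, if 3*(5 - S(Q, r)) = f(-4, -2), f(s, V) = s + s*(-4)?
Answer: 100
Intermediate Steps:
f(s, V) = -3*s (f(s, V) = s - 4*s = -3*s)
S(Q, r) = 1 (S(Q, r) = 5 - (-1)*(-4) = 5 - 1/3*12 = 5 - 4 = 1)
(S(4, 2) - 11)**2 = (1 - 11)**2 = (-10)**2 = 100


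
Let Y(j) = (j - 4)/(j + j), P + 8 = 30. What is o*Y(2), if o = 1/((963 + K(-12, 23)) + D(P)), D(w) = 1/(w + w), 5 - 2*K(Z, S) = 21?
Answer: -22/42021 ≈ -0.00052355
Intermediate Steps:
P = 22 (P = -8 + 30 = 22)
K(Z, S) = -8 (K(Z, S) = 5/2 - ½*21 = 5/2 - 21/2 = -8)
D(w) = 1/(2*w)
Y(j) = (-4 + j)/(2*j) (Y(j) = (-4 + j)/((2*j)) = (-4 + j)*(1/(2*j)) = (-4 + j)/(2*j))
o = 44/42021 (o = 1/((963 - 8) + (½)/22) = 1/(955 + (½)*(1/22)) = 1/(955 + 1/44) = 1/(42021/44) = 44/42021 ≈ 0.0010471)
o*Y(2) = 44*((½)*(-4 + 2)/2)/42021 = 44*((½)*(½)*(-2))/42021 = (44/42021)*(-½) = -22/42021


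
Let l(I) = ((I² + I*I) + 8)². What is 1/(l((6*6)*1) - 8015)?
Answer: 1/6751985 ≈ 1.4810e-7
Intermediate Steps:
l(I) = (8 + 2*I²)² (l(I) = ((I² + I²) + 8)² = (2*I² + 8)² = (8 + 2*I²)²)
1/(l((6*6)*1) - 8015) = 1/(4*(4 + ((6*6)*1)²)² - 8015) = 1/(4*(4 + (36*1)²)² - 8015) = 1/(4*(4 + 36²)² - 8015) = 1/(4*(4 + 1296)² - 8015) = 1/(4*1300² - 8015) = 1/(4*1690000 - 8015) = 1/(6760000 - 8015) = 1/6751985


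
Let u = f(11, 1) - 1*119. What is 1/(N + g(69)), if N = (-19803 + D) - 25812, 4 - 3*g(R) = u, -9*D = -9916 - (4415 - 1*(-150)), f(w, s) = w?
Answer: -3/131906 ≈ -2.2743e-5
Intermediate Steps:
D = 1609 (D = -(-9916 - (4415 - 1*(-150)))/9 = -(-9916 - (4415 + 150))/9 = -(-9916 - 1*4565)/9 = -(-9916 - 4565)/9 = -⅑*(-14481) = 1609)
u = -108 (u = 11 - 1*119 = 11 - 119 = -108)
g(R) = 112/3 (g(R) = 4/3 - ⅓*(-108) = 4/3 + 36 = 112/3)
N = -44006 (N = (-19803 + 1609) - 25812 = -18194 - 25812 = -44006)
1/(N + g(69)) = 1/(-44006 + 112/3) = 1/(-131906/3) = -3/131906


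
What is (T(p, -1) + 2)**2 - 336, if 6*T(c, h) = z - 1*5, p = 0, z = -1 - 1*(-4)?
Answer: -2999/9 ≈ -333.22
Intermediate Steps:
z = 3 (z = -1 + 4 = 3)
T(c, h) = -1/3 (T(c, h) = (3 - 1*5)/6 = (3 - 5)/6 = (1/6)*(-2) = -1/3)
(T(p, -1) + 2)**2 - 336 = (-1/3 + 2)**2 - 336 = (5/3)**2 - 336 = 25/9 - 336 = -2999/9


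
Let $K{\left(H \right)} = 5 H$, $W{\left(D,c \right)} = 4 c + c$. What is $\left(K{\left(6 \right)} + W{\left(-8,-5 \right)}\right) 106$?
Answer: $530$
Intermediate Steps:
$W{\left(D,c \right)} = 5 c$
$\left(K{\left(6 \right)} + W{\left(-8,-5 \right)}\right) 106 = \left(5 \cdot 6 + 5 \left(-5\right)\right) 106 = \left(30 - 25\right) 106 = 5 \cdot 106 = 530$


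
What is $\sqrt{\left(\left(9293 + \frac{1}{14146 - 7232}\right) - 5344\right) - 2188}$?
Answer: $\frac{\sqrt{84181787270}}{6914} \approx 41.964$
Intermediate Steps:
$\sqrt{\left(\left(9293 + \frac{1}{14146 - 7232}\right) - 5344\right) - 2188} = \sqrt{\left(\left(9293 + \frac{1}{6914}\right) - 5344\right) - 2188} = \sqrt{\left(\frac{64251803}{6914} - 5344\right) - 2188} = \sqrt{\frac{27303387}{6914} - 2188} = \sqrt{\frac{12175555}{6914}} = \frac{\sqrt{84181787270}}{6914}$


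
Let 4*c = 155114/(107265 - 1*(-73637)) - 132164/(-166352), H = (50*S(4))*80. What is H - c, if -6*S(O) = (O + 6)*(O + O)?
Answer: -65067335200433/1220003088 ≈ -53334.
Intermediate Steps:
S(O) = -O*(6 + O)/3 (S(O) = -(O + 6)*(O + O)/6 = -(6 + O)*2*O/6 = -O*(6 + O)/3)
H = -160000/3 (H = (50*(-⅓*4*(6 + 4)))*80 = (50*(-⅓*4*10))*80 = (50*(-40/3))*80 = -2000/3*80 = -160000/3 ≈ -53333.)
c = 167946811/406667696 (c = (155114/(107265 - 1*(-73637)) - 132164/(-166352))/4 = (155114/(107265 + 73637) - 132164*(-1/166352))/4 = (155114/180902 + 893/1124)/4 = (155114*(1/180902) + 893/1124)/4 = (77557/90451 + 893/1124)/4 = (¼)*(167946811/101666924) = 167946811/406667696 ≈ 0.41298)
H - c = -160000/3 - 1*167946811/406667696 = -160000/3 - 167946811/406667696 = -65067335200433/1220003088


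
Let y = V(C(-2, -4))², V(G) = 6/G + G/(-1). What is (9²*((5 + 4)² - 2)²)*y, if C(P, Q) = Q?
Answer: 12638025/4 ≈ 3.1595e+6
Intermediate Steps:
V(G) = -G + 6/G (V(G) = 6/G + G*(-1) = 6/G - G = -G + 6/G)
y = 25/4 (y = (-1*(-4) + 6/(-4))² = (4 + 6*(-¼))² = (4 - 3/2)² = (5/2)² = 25/4 ≈ 6.2500)
(9²*((5 + 4)² - 2)²)*y = (9²*((5 + 4)² - 2)²)*(25/4) = (81*(9² - 2)²)*(25/4) = (81*(81 - 2)²)*(25/4) = (81*79²)*(25/4) = (81*6241)*(25/4) = 505521*(25/4) = 12638025/4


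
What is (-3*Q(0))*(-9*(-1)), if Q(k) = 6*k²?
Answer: 0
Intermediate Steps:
(-3*Q(0))*(-9*(-1)) = (-18*0²)*(-9*(-1)) = -18*0*9 = -3*0*9 = 0*9 = 0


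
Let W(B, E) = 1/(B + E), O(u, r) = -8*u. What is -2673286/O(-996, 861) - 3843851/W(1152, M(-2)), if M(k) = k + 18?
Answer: -17886639321155/3984 ≈ -4.4896e+9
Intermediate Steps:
M(k) = 18 + k
-2673286/O(-996, 861) - 3843851/W(1152, M(-2)) = -2673286/((-8*(-996))) - 3843851/(1/(1152 + (18 - 2))) = -2673286/7968 - 3843851/(1/(1152 + 16)) = -2673286*1/7968 - 3843851/(1/1168) = -1336643/3984 - 3843851/1/1168 = -1336643/3984 - 3843851*1168 = -1336643/3984 - 4489617968 = -17886639321155/3984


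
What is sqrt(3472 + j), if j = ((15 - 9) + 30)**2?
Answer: 4*sqrt(298) ≈ 69.051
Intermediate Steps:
j = 1296 (j = (6 + 30)**2 = 36**2 = 1296)
sqrt(3472 + j) = sqrt(3472 + 1296) = sqrt(4768) = 4*sqrt(298)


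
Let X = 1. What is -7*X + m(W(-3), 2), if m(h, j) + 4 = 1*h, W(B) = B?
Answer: -14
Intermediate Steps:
m(h, j) = -4 + h (m(h, j) = -4 + 1*h = -4 + h)
-7*X + m(W(-3), 2) = -7*1 + (-4 - 3) = -7 - 7 = -14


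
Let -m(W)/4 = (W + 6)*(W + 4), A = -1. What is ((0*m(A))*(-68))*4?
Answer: 0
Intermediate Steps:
m(W) = -4*(4 + W)*(6 + W) (m(W) = -4*(W + 6)*(W + 4) = -4*(6 + W)*(4 + W) = -4*(4 + W)*(6 + W))
((0*m(A))*(-68))*4 = ((0*(-96 - 40*(-1) - 4*(-1)**2))*(-68))*4 = ((0*(-96 + 40 - 4*1))*(-68))*4 = ((0*(-96 + 40 - 4))*(-68))*4 = ((0*(-60))*(-68))*4 = (0*(-68))*4 = 0*4 = 0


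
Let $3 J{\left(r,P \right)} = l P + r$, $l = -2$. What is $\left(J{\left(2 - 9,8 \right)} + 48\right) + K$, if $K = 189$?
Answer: $\frac{688}{3} \approx 229.33$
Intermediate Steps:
$J{\left(r,P \right)} = - \frac{2 P}{3} + \frac{r}{3}$ ($J{\left(r,P \right)} = \frac{- 2 P + r}{3} = \frac{r - 2 P}{3} = - \frac{2 P}{3} + \frac{r}{3}$)
$\left(J{\left(2 - 9,8 \right)} + 48\right) + K = \left(\left(\left(- \frac{2}{3}\right) 8 + \frac{2 - 9}{3}\right) + 48\right) + 189 = \left(\left(- \frac{16}{3} + \frac{1}{3} \left(-7\right)\right) + 48\right) + 189 = \left(\left(- \frac{16}{3} - \frac{7}{3}\right) + 48\right) + 189 = \left(- \frac{23}{3} + 48\right) + 189 = \frac{121}{3} + 189 = \frac{688}{3}$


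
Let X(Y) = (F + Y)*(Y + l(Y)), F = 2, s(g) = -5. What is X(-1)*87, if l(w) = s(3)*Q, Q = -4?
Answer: 1653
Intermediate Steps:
l(w) = 20 (l(w) = -5*(-4) = 20)
X(Y) = (2 + Y)*(20 + Y) (X(Y) = (2 + Y)*(Y + 20) = (2 + Y)*(20 + Y))
X(-1)*87 = (40 + (-1)**2 + 22*(-1))*87 = (40 + 1 - 22)*87 = 19*87 = 1653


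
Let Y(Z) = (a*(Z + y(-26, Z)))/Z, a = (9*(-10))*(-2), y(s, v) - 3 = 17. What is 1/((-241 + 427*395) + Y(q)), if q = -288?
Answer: 2/337183 ≈ 5.9315e-6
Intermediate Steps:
y(s, v) = 20 (y(s, v) = 3 + 17 = 20)
a = 180 (a = -90*(-2) = 180)
Y(Z) = (3600 + 180*Z)/Z (Y(Z) = (180*(Z + 20))/Z = (180*(20 + Z))/Z = (3600 + 180*Z)/Z)
1/((-241 + 427*395) + Y(q)) = 1/((-241 + 427*395) + (180 + 3600/(-288))) = 1/((-241 + 168665) + (180 + 3600*(-1/288))) = 1/(168424 + (180 - 25/2)) = 1/(168424 + 335/2) = 1/(337183/2) = 2/337183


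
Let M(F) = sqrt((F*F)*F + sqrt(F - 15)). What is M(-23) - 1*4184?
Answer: -4184 + sqrt(-12167 + I*sqrt(38)) ≈ -4184.0 + 110.3*I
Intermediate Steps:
M(F) = sqrt(F**3 + sqrt(-15 + F)) (M(F) = sqrt(F**2*F + sqrt(-15 + F)) = sqrt(F**3 + sqrt(-15 + F)))
M(-23) - 1*4184 = sqrt((-23)**3 + sqrt(-15 - 23)) - 1*4184 = sqrt(-12167 + sqrt(-38)) - 4184 = sqrt(-12167 + I*sqrt(38)) - 4184 = -4184 + sqrt(-12167 + I*sqrt(38))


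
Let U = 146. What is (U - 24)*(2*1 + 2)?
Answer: 488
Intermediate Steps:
(U - 24)*(2*1 + 2) = (146 - 24)*(2*1 + 2) = 122*(2 + 2) = 122*4 = 488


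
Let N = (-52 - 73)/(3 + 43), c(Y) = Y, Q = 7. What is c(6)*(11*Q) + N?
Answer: 21127/46 ≈ 459.28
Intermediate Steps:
N = -125/46 ≈ -2.7174
c(6)*(11*Q) + N = 6*(11*7) - 125/46 = 6*77 - 125/46 = 462 - 125/46 = 21127/46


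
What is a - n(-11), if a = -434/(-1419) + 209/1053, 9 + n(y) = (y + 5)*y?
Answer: -28138742/498069 ≈ -56.496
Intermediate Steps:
n(y) = -9 + y*(5 + y) (n(y) = -9 + (y + 5)*y = -9 + (5 + y)*y = -9 + y*(5 + y))
a = 251191/498069 (a = -434*(-1/1419) + 209*(1/1053) = 434/1419 + 209/1053 = 251191/498069 ≈ 0.50433)
a - n(-11) = 251191/498069 - (-9 + (-11)² + 5*(-11)) = 251191/498069 - (-9 + 121 - 55) = 251191/498069 - 1*57 = 251191/498069 - 57 = -28138742/498069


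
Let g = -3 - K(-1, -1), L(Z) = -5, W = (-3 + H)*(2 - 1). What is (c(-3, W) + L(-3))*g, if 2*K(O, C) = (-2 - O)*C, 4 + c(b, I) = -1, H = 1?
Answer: 35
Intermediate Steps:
W = -2 (W = (-3 + 1)*(2 - 1) = -2*1 = -2)
c(b, I) = -5 (c(b, I) = -4 - 1 = -5)
K(O, C) = C*(-2 - O)/2 (K(O, C) = ((-2 - O)*C)/2 = (C*(-2 - O))/2 = C*(-2 - O)/2)
g = -7/2 (g = -3 - (-1)*(-1)*(2 - 1)/2 = -3 - (-1)*(-1)/2 = -3 - 1*1/2 = -3 - 1/2 = -7/2 ≈ -3.5000)
(c(-3, W) + L(-3))*g = (-5 - 5)*(-7/2) = -10*(-7/2) = 35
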